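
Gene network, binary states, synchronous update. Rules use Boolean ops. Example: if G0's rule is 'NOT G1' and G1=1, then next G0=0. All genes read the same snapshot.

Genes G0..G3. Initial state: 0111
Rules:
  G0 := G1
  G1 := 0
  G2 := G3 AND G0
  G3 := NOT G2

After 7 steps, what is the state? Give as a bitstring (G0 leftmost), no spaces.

Step 1: G0=G1=1 G1=0(const) G2=G3&G0=1&0=0 G3=NOT G2=NOT 1=0 -> 1000
Step 2: G0=G1=0 G1=0(const) G2=G3&G0=0&1=0 G3=NOT G2=NOT 0=1 -> 0001
Step 3: G0=G1=0 G1=0(const) G2=G3&G0=1&0=0 G3=NOT G2=NOT 0=1 -> 0001
Step 4: G0=G1=0 G1=0(const) G2=G3&G0=1&0=0 G3=NOT G2=NOT 0=1 -> 0001
Step 5: G0=G1=0 G1=0(const) G2=G3&G0=1&0=0 G3=NOT G2=NOT 0=1 -> 0001
Step 6: G0=G1=0 G1=0(const) G2=G3&G0=1&0=0 G3=NOT G2=NOT 0=1 -> 0001
Step 7: G0=G1=0 G1=0(const) G2=G3&G0=1&0=0 G3=NOT G2=NOT 0=1 -> 0001

0001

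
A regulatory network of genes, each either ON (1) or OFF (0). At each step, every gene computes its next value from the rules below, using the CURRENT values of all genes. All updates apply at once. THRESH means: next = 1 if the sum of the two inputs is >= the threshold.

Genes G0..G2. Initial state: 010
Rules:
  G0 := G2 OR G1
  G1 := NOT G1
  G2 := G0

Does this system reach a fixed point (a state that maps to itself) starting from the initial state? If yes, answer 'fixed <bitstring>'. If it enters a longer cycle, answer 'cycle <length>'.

Step 0: 010
Step 1: G0=G2|G1=0|1=1 G1=NOT G1=NOT 1=0 G2=G0=0 -> 100
Step 2: G0=G2|G1=0|0=0 G1=NOT G1=NOT 0=1 G2=G0=1 -> 011
Step 3: G0=G2|G1=1|1=1 G1=NOT G1=NOT 1=0 G2=G0=0 -> 100
Cycle of length 2 starting at step 1 -> no fixed point

Answer: cycle 2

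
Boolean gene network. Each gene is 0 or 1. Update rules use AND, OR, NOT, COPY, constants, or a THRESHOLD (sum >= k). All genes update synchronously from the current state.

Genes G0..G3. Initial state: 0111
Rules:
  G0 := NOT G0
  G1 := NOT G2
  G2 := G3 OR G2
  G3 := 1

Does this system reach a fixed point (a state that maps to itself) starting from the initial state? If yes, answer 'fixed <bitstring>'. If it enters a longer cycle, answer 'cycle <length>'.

Answer: cycle 2

Derivation:
Step 0: 0111
Step 1: G0=NOT G0=NOT 0=1 G1=NOT G2=NOT 1=0 G2=G3|G2=1|1=1 G3=1(const) -> 1011
Step 2: G0=NOT G0=NOT 1=0 G1=NOT G2=NOT 1=0 G2=G3|G2=1|1=1 G3=1(const) -> 0011
Step 3: G0=NOT G0=NOT 0=1 G1=NOT G2=NOT 1=0 G2=G3|G2=1|1=1 G3=1(const) -> 1011
Cycle of length 2 starting at step 1 -> no fixed point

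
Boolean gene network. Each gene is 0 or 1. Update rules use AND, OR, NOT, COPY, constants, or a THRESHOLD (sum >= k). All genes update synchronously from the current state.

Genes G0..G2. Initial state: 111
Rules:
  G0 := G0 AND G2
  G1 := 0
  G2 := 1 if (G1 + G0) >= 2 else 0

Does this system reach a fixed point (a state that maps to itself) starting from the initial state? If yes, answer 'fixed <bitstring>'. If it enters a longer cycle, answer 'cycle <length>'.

Answer: fixed 000

Derivation:
Step 0: 111
Step 1: G0=G0&G2=1&1=1 G1=0(const) G2=(1+1>=2)=1 -> 101
Step 2: G0=G0&G2=1&1=1 G1=0(const) G2=(0+1>=2)=0 -> 100
Step 3: G0=G0&G2=1&0=0 G1=0(const) G2=(0+1>=2)=0 -> 000
Step 4: G0=G0&G2=0&0=0 G1=0(const) G2=(0+0>=2)=0 -> 000
Fixed point reached at step 3: 000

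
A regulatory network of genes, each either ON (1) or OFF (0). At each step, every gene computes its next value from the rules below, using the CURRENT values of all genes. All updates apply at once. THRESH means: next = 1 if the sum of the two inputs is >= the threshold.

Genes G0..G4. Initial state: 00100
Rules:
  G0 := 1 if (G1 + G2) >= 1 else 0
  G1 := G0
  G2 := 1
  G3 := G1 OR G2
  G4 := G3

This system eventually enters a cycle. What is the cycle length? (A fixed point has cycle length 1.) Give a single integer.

Step 0: 00100
Step 1: G0=(0+1>=1)=1 G1=G0=0 G2=1(const) G3=G1|G2=0|1=1 G4=G3=0 -> 10110
Step 2: G0=(0+1>=1)=1 G1=G0=1 G2=1(const) G3=G1|G2=0|1=1 G4=G3=1 -> 11111
Step 3: G0=(1+1>=1)=1 G1=G0=1 G2=1(const) G3=G1|G2=1|1=1 G4=G3=1 -> 11111
State from step 3 equals state from step 2 -> cycle length 1

Answer: 1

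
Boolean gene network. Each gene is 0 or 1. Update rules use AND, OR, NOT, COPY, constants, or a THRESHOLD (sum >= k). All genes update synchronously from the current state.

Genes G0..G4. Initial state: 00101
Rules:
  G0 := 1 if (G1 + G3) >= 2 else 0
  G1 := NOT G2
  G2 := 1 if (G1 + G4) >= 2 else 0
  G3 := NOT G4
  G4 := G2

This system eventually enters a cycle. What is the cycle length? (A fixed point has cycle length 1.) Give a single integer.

Answer: 1

Derivation:
Step 0: 00101
Step 1: G0=(0+0>=2)=0 G1=NOT G2=NOT 1=0 G2=(0+1>=2)=0 G3=NOT G4=NOT 1=0 G4=G2=1 -> 00001
Step 2: G0=(0+0>=2)=0 G1=NOT G2=NOT 0=1 G2=(0+1>=2)=0 G3=NOT G4=NOT 1=0 G4=G2=0 -> 01000
Step 3: G0=(1+0>=2)=0 G1=NOT G2=NOT 0=1 G2=(1+0>=2)=0 G3=NOT G4=NOT 0=1 G4=G2=0 -> 01010
Step 4: G0=(1+1>=2)=1 G1=NOT G2=NOT 0=1 G2=(1+0>=2)=0 G3=NOT G4=NOT 0=1 G4=G2=0 -> 11010
Step 5: G0=(1+1>=2)=1 G1=NOT G2=NOT 0=1 G2=(1+0>=2)=0 G3=NOT G4=NOT 0=1 G4=G2=0 -> 11010
State from step 5 equals state from step 4 -> cycle length 1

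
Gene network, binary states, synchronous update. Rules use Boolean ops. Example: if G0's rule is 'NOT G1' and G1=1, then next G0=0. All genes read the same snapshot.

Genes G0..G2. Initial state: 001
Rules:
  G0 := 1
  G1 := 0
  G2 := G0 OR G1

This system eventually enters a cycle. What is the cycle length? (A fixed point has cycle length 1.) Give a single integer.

Step 0: 001
Step 1: G0=1(const) G1=0(const) G2=G0|G1=0|0=0 -> 100
Step 2: G0=1(const) G1=0(const) G2=G0|G1=1|0=1 -> 101
Step 3: G0=1(const) G1=0(const) G2=G0|G1=1|0=1 -> 101
State from step 3 equals state from step 2 -> cycle length 1

Answer: 1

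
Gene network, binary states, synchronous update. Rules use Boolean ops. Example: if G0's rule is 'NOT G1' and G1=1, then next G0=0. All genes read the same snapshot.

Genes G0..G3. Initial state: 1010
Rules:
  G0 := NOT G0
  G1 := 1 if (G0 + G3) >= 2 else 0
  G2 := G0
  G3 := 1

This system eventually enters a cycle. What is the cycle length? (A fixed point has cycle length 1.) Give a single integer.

Answer: 2

Derivation:
Step 0: 1010
Step 1: G0=NOT G0=NOT 1=0 G1=(1+0>=2)=0 G2=G0=1 G3=1(const) -> 0011
Step 2: G0=NOT G0=NOT 0=1 G1=(0+1>=2)=0 G2=G0=0 G3=1(const) -> 1001
Step 3: G0=NOT G0=NOT 1=0 G1=(1+1>=2)=1 G2=G0=1 G3=1(const) -> 0111
Step 4: G0=NOT G0=NOT 0=1 G1=(0+1>=2)=0 G2=G0=0 G3=1(const) -> 1001
State from step 4 equals state from step 2 -> cycle length 2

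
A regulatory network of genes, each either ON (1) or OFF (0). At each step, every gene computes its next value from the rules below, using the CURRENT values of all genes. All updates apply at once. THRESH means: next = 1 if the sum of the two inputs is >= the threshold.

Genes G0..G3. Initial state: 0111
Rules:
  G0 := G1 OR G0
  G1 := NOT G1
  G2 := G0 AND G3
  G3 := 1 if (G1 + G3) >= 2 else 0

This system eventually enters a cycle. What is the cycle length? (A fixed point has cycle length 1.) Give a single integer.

Answer: 2

Derivation:
Step 0: 0111
Step 1: G0=G1|G0=1|0=1 G1=NOT G1=NOT 1=0 G2=G0&G3=0&1=0 G3=(1+1>=2)=1 -> 1001
Step 2: G0=G1|G0=0|1=1 G1=NOT G1=NOT 0=1 G2=G0&G3=1&1=1 G3=(0+1>=2)=0 -> 1110
Step 3: G0=G1|G0=1|1=1 G1=NOT G1=NOT 1=0 G2=G0&G3=1&0=0 G3=(1+0>=2)=0 -> 1000
Step 4: G0=G1|G0=0|1=1 G1=NOT G1=NOT 0=1 G2=G0&G3=1&0=0 G3=(0+0>=2)=0 -> 1100
Step 5: G0=G1|G0=1|1=1 G1=NOT G1=NOT 1=0 G2=G0&G3=1&0=0 G3=(1+0>=2)=0 -> 1000
State from step 5 equals state from step 3 -> cycle length 2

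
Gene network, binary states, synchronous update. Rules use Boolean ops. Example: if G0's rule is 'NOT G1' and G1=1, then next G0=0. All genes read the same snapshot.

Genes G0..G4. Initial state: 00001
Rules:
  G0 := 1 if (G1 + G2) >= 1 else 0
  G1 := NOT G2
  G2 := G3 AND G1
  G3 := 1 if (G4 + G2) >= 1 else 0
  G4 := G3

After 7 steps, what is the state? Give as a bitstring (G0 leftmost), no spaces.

Step 1: G0=(0+0>=1)=0 G1=NOT G2=NOT 0=1 G2=G3&G1=0&0=0 G3=(1+0>=1)=1 G4=G3=0 -> 01010
Step 2: G0=(1+0>=1)=1 G1=NOT G2=NOT 0=1 G2=G3&G1=1&1=1 G3=(0+0>=1)=0 G4=G3=1 -> 11101
Step 3: G0=(1+1>=1)=1 G1=NOT G2=NOT 1=0 G2=G3&G1=0&1=0 G3=(1+1>=1)=1 G4=G3=0 -> 10010
Step 4: G0=(0+0>=1)=0 G1=NOT G2=NOT 0=1 G2=G3&G1=1&0=0 G3=(0+0>=1)=0 G4=G3=1 -> 01001
Step 5: G0=(1+0>=1)=1 G1=NOT G2=NOT 0=1 G2=G3&G1=0&1=0 G3=(1+0>=1)=1 G4=G3=0 -> 11010
Step 6: G0=(1+0>=1)=1 G1=NOT G2=NOT 0=1 G2=G3&G1=1&1=1 G3=(0+0>=1)=0 G4=G3=1 -> 11101
Step 7: G0=(1+1>=1)=1 G1=NOT G2=NOT 1=0 G2=G3&G1=0&1=0 G3=(1+1>=1)=1 G4=G3=0 -> 10010

10010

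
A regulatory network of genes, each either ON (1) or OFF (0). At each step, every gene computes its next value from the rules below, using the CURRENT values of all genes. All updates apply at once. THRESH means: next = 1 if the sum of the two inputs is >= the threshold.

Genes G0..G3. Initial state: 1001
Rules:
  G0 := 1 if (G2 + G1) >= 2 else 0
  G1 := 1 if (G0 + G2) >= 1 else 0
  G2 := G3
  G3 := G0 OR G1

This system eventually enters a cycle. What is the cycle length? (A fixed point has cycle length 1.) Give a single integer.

Step 0: 1001
Step 1: G0=(0+0>=2)=0 G1=(1+0>=1)=1 G2=G3=1 G3=G0|G1=1|0=1 -> 0111
Step 2: G0=(1+1>=2)=1 G1=(0+1>=1)=1 G2=G3=1 G3=G0|G1=0|1=1 -> 1111
Step 3: G0=(1+1>=2)=1 G1=(1+1>=1)=1 G2=G3=1 G3=G0|G1=1|1=1 -> 1111
State from step 3 equals state from step 2 -> cycle length 1

Answer: 1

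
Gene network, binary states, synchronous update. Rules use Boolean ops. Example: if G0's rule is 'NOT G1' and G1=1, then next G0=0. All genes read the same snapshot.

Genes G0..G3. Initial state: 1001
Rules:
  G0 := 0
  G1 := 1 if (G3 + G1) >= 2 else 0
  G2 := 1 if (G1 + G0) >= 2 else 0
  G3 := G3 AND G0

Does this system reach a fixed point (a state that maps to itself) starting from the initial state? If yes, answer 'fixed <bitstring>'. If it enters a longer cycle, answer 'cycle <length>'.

Step 0: 1001
Step 1: G0=0(const) G1=(1+0>=2)=0 G2=(0+1>=2)=0 G3=G3&G0=1&1=1 -> 0001
Step 2: G0=0(const) G1=(1+0>=2)=0 G2=(0+0>=2)=0 G3=G3&G0=1&0=0 -> 0000
Step 3: G0=0(const) G1=(0+0>=2)=0 G2=(0+0>=2)=0 G3=G3&G0=0&0=0 -> 0000
Fixed point reached at step 2: 0000

Answer: fixed 0000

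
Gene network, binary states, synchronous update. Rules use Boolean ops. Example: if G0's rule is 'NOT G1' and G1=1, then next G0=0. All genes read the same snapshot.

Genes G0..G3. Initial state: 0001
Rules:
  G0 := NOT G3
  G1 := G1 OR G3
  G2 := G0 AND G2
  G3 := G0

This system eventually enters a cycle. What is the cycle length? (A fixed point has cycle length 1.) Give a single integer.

Answer: 4

Derivation:
Step 0: 0001
Step 1: G0=NOT G3=NOT 1=0 G1=G1|G3=0|1=1 G2=G0&G2=0&0=0 G3=G0=0 -> 0100
Step 2: G0=NOT G3=NOT 0=1 G1=G1|G3=1|0=1 G2=G0&G2=0&0=0 G3=G0=0 -> 1100
Step 3: G0=NOT G3=NOT 0=1 G1=G1|G3=1|0=1 G2=G0&G2=1&0=0 G3=G0=1 -> 1101
Step 4: G0=NOT G3=NOT 1=0 G1=G1|G3=1|1=1 G2=G0&G2=1&0=0 G3=G0=1 -> 0101
Step 5: G0=NOT G3=NOT 1=0 G1=G1|G3=1|1=1 G2=G0&G2=0&0=0 G3=G0=0 -> 0100
State from step 5 equals state from step 1 -> cycle length 4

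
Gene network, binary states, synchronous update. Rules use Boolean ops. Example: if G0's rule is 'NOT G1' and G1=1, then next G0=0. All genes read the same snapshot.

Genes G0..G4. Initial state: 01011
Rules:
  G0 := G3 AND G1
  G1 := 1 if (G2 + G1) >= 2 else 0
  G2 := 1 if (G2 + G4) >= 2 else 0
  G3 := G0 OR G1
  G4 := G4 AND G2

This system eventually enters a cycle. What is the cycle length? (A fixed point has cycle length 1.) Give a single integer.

Step 0: 01011
Step 1: G0=G3&G1=1&1=1 G1=(0+1>=2)=0 G2=(0+1>=2)=0 G3=G0|G1=0|1=1 G4=G4&G2=1&0=0 -> 10010
Step 2: G0=G3&G1=1&0=0 G1=(0+0>=2)=0 G2=(0+0>=2)=0 G3=G0|G1=1|0=1 G4=G4&G2=0&0=0 -> 00010
Step 3: G0=G3&G1=1&0=0 G1=(0+0>=2)=0 G2=(0+0>=2)=0 G3=G0|G1=0|0=0 G4=G4&G2=0&0=0 -> 00000
Step 4: G0=G3&G1=0&0=0 G1=(0+0>=2)=0 G2=(0+0>=2)=0 G3=G0|G1=0|0=0 G4=G4&G2=0&0=0 -> 00000
State from step 4 equals state from step 3 -> cycle length 1

Answer: 1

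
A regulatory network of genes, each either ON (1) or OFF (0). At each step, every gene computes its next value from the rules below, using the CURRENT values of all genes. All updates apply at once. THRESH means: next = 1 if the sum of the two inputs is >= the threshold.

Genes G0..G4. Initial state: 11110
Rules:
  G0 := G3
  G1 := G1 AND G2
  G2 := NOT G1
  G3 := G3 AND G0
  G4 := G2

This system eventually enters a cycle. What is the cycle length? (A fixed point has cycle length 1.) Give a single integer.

Step 0: 11110
Step 1: G0=G3=1 G1=G1&G2=1&1=1 G2=NOT G1=NOT 1=0 G3=G3&G0=1&1=1 G4=G2=1 -> 11011
Step 2: G0=G3=1 G1=G1&G2=1&0=0 G2=NOT G1=NOT 1=0 G3=G3&G0=1&1=1 G4=G2=0 -> 10010
Step 3: G0=G3=1 G1=G1&G2=0&0=0 G2=NOT G1=NOT 0=1 G3=G3&G0=1&1=1 G4=G2=0 -> 10110
Step 4: G0=G3=1 G1=G1&G2=0&1=0 G2=NOT G1=NOT 0=1 G3=G3&G0=1&1=1 G4=G2=1 -> 10111
Step 5: G0=G3=1 G1=G1&G2=0&1=0 G2=NOT G1=NOT 0=1 G3=G3&G0=1&1=1 G4=G2=1 -> 10111
State from step 5 equals state from step 4 -> cycle length 1

Answer: 1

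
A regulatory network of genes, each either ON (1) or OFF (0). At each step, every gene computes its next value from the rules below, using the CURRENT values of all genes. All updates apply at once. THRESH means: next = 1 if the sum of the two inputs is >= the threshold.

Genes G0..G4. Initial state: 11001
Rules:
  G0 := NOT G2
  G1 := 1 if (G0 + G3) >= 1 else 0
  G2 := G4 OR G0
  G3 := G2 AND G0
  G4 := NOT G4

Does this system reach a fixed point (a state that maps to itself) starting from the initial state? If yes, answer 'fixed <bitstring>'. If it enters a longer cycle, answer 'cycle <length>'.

Answer: cycle 4

Derivation:
Step 0: 11001
Step 1: G0=NOT G2=NOT 0=1 G1=(1+0>=1)=1 G2=G4|G0=1|1=1 G3=G2&G0=0&1=0 G4=NOT G4=NOT 1=0 -> 11100
Step 2: G0=NOT G2=NOT 1=0 G1=(1+0>=1)=1 G2=G4|G0=0|1=1 G3=G2&G0=1&1=1 G4=NOT G4=NOT 0=1 -> 01111
Step 3: G0=NOT G2=NOT 1=0 G1=(0+1>=1)=1 G2=G4|G0=1|0=1 G3=G2&G0=1&0=0 G4=NOT G4=NOT 1=0 -> 01100
Step 4: G0=NOT G2=NOT 1=0 G1=(0+0>=1)=0 G2=G4|G0=0|0=0 G3=G2&G0=1&0=0 G4=NOT G4=NOT 0=1 -> 00001
Step 5: G0=NOT G2=NOT 0=1 G1=(0+0>=1)=0 G2=G4|G0=1|0=1 G3=G2&G0=0&0=0 G4=NOT G4=NOT 1=0 -> 10100
Step 6: G0=NOT G2=NOT 1=0 G1=(1+0>=1)=1 G2=G4|G0=0|1=1 G3=G2&G0=1&1=1 G4=NOT G4=NOT 0=1 -> 01111
Cycle of length 4 starting at step 2 -> no fixed point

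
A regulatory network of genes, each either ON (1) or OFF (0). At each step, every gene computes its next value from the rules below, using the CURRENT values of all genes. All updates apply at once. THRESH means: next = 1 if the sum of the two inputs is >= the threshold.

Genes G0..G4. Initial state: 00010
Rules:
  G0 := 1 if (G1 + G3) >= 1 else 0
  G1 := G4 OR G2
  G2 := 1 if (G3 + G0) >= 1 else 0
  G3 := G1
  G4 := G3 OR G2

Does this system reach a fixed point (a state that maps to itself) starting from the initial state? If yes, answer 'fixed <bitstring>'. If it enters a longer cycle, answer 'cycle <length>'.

Step 0: 00010
Step 1: G0=(0+1>=1)=1 G1=G4|G2=0|0=0 G2=(1+0>=1)=1 G3=G1=0 G4=G3|G2=1|0=1 -> 10101
Step 2: G0=(0+0>=1)=0 G1=G4|G2=1|1=1 G2=(0+1>=1)=1 G3=G1=0 G4=G3|G2=0|1=1 -> 01101
Step 3: G0=(1+0>=1)=1 G1=G4|G2=1|1=1 G2=(0+0>=1)=0 G3=G1=1 G4=G3|G2=0|1=1 -> 11011
Step 4: G0=(1+1>=1)=1 G1=G4|G2=1|0=1 G2=(1+1>=1)=1 G3=G1=1 G4=G3|G2=1|0=1 -> 11111
Step 5: G0=(1+1>=1)=1 G1=G4|G2=1|1=1 G2=(1+1>=1)=1 G3=G1=1 G4=G3|G2=1|1=1 -> 11111
Fixed point reached at step 4: 11111

Answer: fixed 11111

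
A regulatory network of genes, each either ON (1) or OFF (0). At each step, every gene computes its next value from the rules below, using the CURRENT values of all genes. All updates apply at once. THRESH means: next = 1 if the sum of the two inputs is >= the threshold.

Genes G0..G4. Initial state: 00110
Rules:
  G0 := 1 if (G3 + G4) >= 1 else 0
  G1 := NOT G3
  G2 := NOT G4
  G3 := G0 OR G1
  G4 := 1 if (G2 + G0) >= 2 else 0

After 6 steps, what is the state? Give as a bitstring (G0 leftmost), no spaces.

Step 1: G0=(1+0>=1)=1 G1=NOT G3=NOT 1=0 G2=NOT G4=NOT 0=1 G3=G0|G1=0|0=0 G4=(1+0>=2)=0 -> 10100
Step 2: G0=(0+0>=1)=0 G1=NOT G3=NOT 0=1 G2=NOT G4=NOT 0=1 G3=G0|G1=1|0=1 G4=(1+1>=2)=1 -> 01111
Step 3: G0=(1+1>=1)=1 G1=NOT G3=NOT 1=0 G2=NOT G4=NOT 1=0 G3=G0|G1=0|1=1 G4=(1+0>=2)=0 -> 10010
Step 4: G0=(1+0>=1)=1 G1=NOT G3=NOT 1=0 G2=NOT G4=NOT 0=1 G3=G0|G1=1|0=1 G4=(0+1>=2)=0 -> 10110
Step 5: G0=(1+0>=1)=1 G1=NOT G3=NOT 1=0 G2=NOT G4=NOT 0=1 G3=G0|G1=1|0=1 G4=(1+1>=2)=1 -> 10111
Step 6: G0=(1+1>=1)=1 G1=NOT G3=NOT 1=0 G2=NOT G4=NOT 1=0 G3=G0|G1=1|0=1 G4=(1+1>=2)=1 -> 10011

10011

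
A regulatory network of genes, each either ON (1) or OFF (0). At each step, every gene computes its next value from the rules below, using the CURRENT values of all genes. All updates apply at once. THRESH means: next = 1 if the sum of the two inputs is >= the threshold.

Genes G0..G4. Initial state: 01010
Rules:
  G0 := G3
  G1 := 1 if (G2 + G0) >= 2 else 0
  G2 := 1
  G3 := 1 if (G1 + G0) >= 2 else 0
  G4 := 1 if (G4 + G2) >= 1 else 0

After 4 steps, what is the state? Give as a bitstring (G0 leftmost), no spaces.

Step 1: G0=G3=1 G1=(0+0>=2)=0 G2=1(const) G3=(1+0>=2)=0 G4=(0+0>=1)=0 -> 10100
Step 2: G0=G3=0 G1=(1+1>=2)=1 G2=1(const) G3=(0+1>=2)=0 G4=(0+1>=1)=1 -> 01101
Step 3: G0=G3=0 G1=(1+0>=2)=0 G2=1(const) G3=(1+0>=2)=0 G4=(1+1>=1)=1 -> 00101
Step 4: G0=G3=0 G1=(1+0>=2)=0 G2=1(const) G3=(0+0>=2)=0 G4=(1+1>=1)=1 -> 00101

00101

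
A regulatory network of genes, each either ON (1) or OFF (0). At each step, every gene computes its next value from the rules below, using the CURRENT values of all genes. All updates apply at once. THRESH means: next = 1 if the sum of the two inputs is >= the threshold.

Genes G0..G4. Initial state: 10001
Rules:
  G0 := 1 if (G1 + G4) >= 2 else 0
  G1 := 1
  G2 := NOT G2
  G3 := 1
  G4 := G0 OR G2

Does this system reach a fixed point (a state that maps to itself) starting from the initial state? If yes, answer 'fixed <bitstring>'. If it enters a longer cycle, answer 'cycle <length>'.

Step 0: 10001
Step 1: G0=(0+1>=2)=0 G1=1(const) G2=NOT G2=NOT 0=1 G3=1(const) G4=G0|G2=1|0=1 -> 01111
Step 2: G0=(1+1>=2)=1 G1=1(const) G2=NOT G2=NOT 1=0 G3=1(const) G4=G0|G2=0|1=1 -> 11011
Step 3: G0=(1+1>=2)=1 G1=1(const) G2=NOT G2=NOT 0=1 G3=1(const) G4=G0|G2=1|0=1 -> 11111
Step 4: G0=(1+1>=2)=1 G1=1(const) G2=NOT G2=NOT 1=0 G3=1(const) G4=G0|G2=1|1=1 -> 11011
Cycle of length 2 starting at step 2 -> no fixed point

Answer: cycle 2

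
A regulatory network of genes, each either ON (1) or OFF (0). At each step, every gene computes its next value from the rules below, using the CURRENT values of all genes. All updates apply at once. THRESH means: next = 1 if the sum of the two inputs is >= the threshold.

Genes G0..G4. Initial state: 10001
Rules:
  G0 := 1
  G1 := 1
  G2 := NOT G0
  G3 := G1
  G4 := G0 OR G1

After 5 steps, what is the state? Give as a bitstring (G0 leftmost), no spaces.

Step 1: G0=1(const) G1=1(const) G2=NOT G0=NOT 1=0 G3=G1=0 G4=G0|G1=1|0=1 -> 11001
Step 2: G0=1(const) G1=1(const) G2=NOT G0=NOT 1=0 G3=G1=1 G4=G0|G1=1|1=1 -> 11011
Step 3: G0=1(const) G1=1(const) G2=NOT G0=NOT 1=0 G3=G1=1 G4=G0|G1=1|1=1 -> 11011
Step 4: G0=1(const) G1=1(const) G2=NOT G0=NOT 1=0 G3=G1=1 G4=G0|G1=1|1=1 -> 11011
Step 5: G0=1(const) G1=1(const) G2=NOT G0=NOT 1=0 G3=G1=1 G4=G0|G1=1|1=1 -> 11011

11011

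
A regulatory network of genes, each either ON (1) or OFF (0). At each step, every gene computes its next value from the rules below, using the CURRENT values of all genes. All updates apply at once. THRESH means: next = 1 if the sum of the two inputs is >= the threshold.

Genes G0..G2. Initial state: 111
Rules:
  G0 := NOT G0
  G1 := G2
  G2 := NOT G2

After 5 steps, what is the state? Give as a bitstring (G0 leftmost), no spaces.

Step 1: G0=NOT G0=NOT 1=0 G1=G2=1 G2=NOT G2=NOT 1=0 -> 010
Step 2: G0=NOT G0=NOT 0=1 G1=G2=0 G2=NOT G2=NOT 0=1 -> 101
Step 3: G0=NOT G0=NOT 1=0 G1=G2=1 G2=NOT G2=NOT 1=0 -> 010
Step 4: G0=NOT G0=NOT 0=1 G1=G2=0 G2=NOT G2=NOT 0=1 -> 101
Step 5: G0=NOT G0=NOT 1=0 G1=G2=1 G2=NOT G2=NOT 1=0 -> 010

010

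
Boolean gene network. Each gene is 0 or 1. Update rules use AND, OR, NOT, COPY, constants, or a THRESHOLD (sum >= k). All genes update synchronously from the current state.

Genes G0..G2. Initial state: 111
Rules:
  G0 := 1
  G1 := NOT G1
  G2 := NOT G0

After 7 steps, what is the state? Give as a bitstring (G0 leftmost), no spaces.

Step 1: G0=1(const) G1=NOT G1=NOT 1=0 G2=NOT G0=NOT 1=0 -> 100
Step 2: G0=1(const) G1=NOT G1=NOT 0=1 G2=NOT G0=NOT 1=0 -> 110
Step 3: G0=1(const) G1=NOT G1=NOT 1=0 G2=NOT G0=NOT 1=0 -> 100
Step 4: G0=1(const) G1=NOT G1=NOT 0=1 G2=NOT G0=NOT 1=0 -> 110
Step 5: G0=1(const) G1=NOT G1=NOT 1=0 G2=NOT G0=NOT 1=0 -> 100
Step 6: G0=1(const) G1=NOT G1=NOT 0=1 G2=NOT G0=NOT 1=0 -> 110
Step 7: G0=1(const) G1=NOT G1=NOT 1=0 G2=NOT G0=NOT 1=0 -> 100

100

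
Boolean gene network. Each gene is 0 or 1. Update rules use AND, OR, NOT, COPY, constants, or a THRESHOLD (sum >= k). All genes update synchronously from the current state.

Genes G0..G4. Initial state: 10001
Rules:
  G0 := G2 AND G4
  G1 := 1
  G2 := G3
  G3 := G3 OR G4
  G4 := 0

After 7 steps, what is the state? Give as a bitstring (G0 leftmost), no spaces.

Step 1: G0=G2&G4=0&1=0 G1=1(const) G2=G3=0 G3=G3|G4=0|1=1 G4=0(const) -> 01010
Step 2: G0=G2&G4=0&0=0 G1=1(const) G2=G3=1 G3=G3|G4=1|0=1 G4=0(const) -> 01110
Step 3: G0=G2&G4=1&0=0 G1=1(const) G2=G3=1 G3=G3|G4=1|0=1 G4=0(const) -> 01110
Step 4: G0=G2&G4=1&0=0 G1=1(const) G2=G3=1 G3=G3|G4=1|0=1 G4=0(const) -> 01110
Step 5: G0=G2&G4=1&0=0 G1=1(const) G2=G3=1 G3=G3|G4=1|0=1 G4=0(const) -> 01110
Step 6: G0=G2&G4=1&0=0 G1=1(const) G2=G3=1 G3=G3|G4=1|0=1 G4=0(const) -> 01110
Step 7: G0=G2&G4=1&0=0 G1=1(const) G2=G3=1 G3=G3|G4=1|0=1 G4=0(const) -> 01110

01110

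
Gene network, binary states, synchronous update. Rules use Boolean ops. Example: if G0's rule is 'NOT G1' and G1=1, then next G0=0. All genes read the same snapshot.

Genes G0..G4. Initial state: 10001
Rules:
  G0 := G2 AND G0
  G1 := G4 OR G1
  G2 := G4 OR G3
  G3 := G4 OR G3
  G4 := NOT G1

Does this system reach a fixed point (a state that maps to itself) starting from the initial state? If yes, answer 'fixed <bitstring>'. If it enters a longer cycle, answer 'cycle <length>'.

Answer: fixed 01110

Derivation:
Step 0: 10001
Step 1: G0=G2&G0=0&1=0 G1=G4|G1=1|0=1 G2=G4|G3=1|0=1 G3=G4|G3=1|0=1 G4=NOT G1=NOT 0=1 -> 01111
Step 2: G0=G2&G0=1&0=0 G1=G4|G1=1|1=1 G2=G4|G3=1|1=1 G3=G4|G3=1|1=1 G4=NOT G1=NOT 1=0 -> 01110
Step 3: G0=G2&G0=1&0=0 G1=G4|G1=0|1=1 G2=G4|G3=0|1=1 G3=G4|G3=0|1=1 G4=NOT G1=NOT 1=0 -> 01110
Fixed point reached at step 2: 01110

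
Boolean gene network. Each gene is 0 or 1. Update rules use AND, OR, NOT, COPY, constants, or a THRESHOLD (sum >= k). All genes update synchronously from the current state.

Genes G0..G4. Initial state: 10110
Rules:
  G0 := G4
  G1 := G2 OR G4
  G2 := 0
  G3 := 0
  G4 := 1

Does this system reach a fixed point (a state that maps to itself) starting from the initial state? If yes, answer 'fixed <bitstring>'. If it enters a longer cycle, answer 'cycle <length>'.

Answer: fixed 11001

Derivation:
Step 0: 10110
Step 1: G0=G4=0 G1=G2|G4=1|0=1 G2=0(const) G3=0(const) G4=1(const) -> 01001
Step 2: G0=G4=1 G1=G2|G4=0|1=1 G2=0(const) G3=0(const) G4=1(const) -> 11001
Step 3: G0=G4=1 G1=G2|G4=0|1=1 G2=0(const) G3=0(const) G4=1(const) -> 11001
Fixed point reached at step 2: 11001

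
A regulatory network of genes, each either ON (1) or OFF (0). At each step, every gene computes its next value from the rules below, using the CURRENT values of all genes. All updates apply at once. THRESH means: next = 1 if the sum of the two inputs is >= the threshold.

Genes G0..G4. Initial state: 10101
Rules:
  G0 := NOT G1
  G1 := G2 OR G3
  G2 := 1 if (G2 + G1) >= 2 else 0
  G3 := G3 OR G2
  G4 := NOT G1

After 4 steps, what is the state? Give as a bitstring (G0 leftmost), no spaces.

Step 1: G0=NOT G1=NOT 0=1 G1=G2|G3=1|0=1 G2=(1+0>=2)=0 G3=G3|G2=0|1=1 G4=NOT G1=NOT 0=1 -> 11011
Step 2: G0=NOT G1=NOT 1=0 G1=G2|G3=0|1=1 G2=(0+1>=2)=0 G3=G3|G2=1|0=1 G4=NOT G1=NOT 1=0 -> 01010
Step 3: G0=NOT G1=NOT 1=0 G1=G2|G3=0|1=1 G2=(0+1>=2)=0 G3=G3|G2=1|0=1 G4=NOT G1=NOT 1=0 -> 01010
Step 4: G0=NOT G1=NOT 1=0 G1=G2|G3=0|1=1 G2=(0+1>=2)=0 G3=G3|G2=1|0=1 G4=NOT G1=NOT 1=0 -> 01010

01010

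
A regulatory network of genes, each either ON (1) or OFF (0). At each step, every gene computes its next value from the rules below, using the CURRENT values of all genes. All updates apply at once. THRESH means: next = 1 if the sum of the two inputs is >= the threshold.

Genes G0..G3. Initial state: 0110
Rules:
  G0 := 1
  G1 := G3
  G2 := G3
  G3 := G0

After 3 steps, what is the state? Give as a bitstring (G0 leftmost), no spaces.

Step 1: G0=1(const) G1=G3=0 G2=G3=0 G3=G0=0 -> 1000
Step 2: G0=1(const) G1=G3=0 G2=G3=0 G3=G0=1 -> 1001
Step 3: G0=1(const) G1=G3=1 G2=G3=1 G3=G0=1 -> 1111

1111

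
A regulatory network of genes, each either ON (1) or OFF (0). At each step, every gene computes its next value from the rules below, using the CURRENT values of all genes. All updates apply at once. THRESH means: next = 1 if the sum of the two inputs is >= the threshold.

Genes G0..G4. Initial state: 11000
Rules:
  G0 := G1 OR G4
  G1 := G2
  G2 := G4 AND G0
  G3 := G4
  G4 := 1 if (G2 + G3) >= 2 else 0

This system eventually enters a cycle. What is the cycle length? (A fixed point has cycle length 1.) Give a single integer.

Answer: 1

Derivation:
Step 0: 11000
Step 1: G0=G1|G4=1|0=1 G1=G2=0 G2=G4&G0=0&1=0 G3=G4=0 G4=(0+0>=2)=0 -> 10000
Step 2: G0=G1|G4=0|0=0 G1=G2=0 G2=G4&G0=0&1=0 G3=G4=0 G4=(0+0>=2)=0 -> 00000
Step 3: G0=G1|G4=0|0=0 G1=G2=0 G2=G4&G0=0&0=0 G3=G4=0 G4=(0+0>=2)=0 -> 00000
State from step 3 equals state from step 2 -> cycle length 1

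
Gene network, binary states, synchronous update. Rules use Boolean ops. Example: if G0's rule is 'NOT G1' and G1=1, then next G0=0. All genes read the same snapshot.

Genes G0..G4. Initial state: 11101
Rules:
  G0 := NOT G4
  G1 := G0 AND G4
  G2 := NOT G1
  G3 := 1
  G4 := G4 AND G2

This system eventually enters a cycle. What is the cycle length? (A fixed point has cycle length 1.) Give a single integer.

Answer: 1

Derivation:
Step 0: 11101
Step 1: G0=NOT G4=NOT 1=0 G1=G0&G4=1&1=1 G2=NOT G1=NOT 1=0 G3=1(const) G4=G4&G2=1&1=1 -> 01011
Step 2: G0=NOT G4=NOT 1=0 G1=G0&G4=0&1=0 G2=NOT G1=NOT 1=0 G3=1(const) G4=G4&G2=1&0=0 -> 00010
Step 3: G0=NOT G4=NOT 0=1 G1=G0&G4=0&0=0 G2=NOT G1=NOT 0=1 G3=1(const) G4=G4&G2=0&0=0 -> 10110
Step 4: G0=NOT G4=NOT 0=1 G1=G0&G4=1&0=0 G2=NOT G1=NOT 0=1 G3=1(const) G4=G4&G2=0&1=0 -> 10110
State from step 4 equals state from step 3 -> cycle length 1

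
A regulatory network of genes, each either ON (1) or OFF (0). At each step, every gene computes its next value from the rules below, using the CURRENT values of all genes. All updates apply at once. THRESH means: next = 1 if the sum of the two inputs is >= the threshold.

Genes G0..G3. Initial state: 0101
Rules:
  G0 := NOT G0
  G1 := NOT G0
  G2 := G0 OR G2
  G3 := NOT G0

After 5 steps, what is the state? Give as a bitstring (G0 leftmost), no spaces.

Step 1: G0=NOT G0=NOT 0=1 G1=NOT G0=NOT 0=1 G2=G0|G2=0|0=0 G3=NOT G0=NOT 0=1 -> 1101
Step 2: G0=NOT G0=NOT 1=0 G1=NOT G0=NOT 1=0 G2=G0|G2=1|0=1 G3=NOT G0=NOT 1=0 -> 0010
Step 3: G0=NOT G0=NOT 0=1 G1=NOT G0=NOT 0=1 G2=G0|G2=0|1=1 G3=NOT G0=NOT 0=1 -> 1111
Step 4: G0=NOT G0=NOT 1=0 G1=NOT G0=NOT 1=0 G2=G0|G2=1|1=1 G3=NOT G0=NOT 1=0 -> 0010
Step 5: G0=NOT G0=NOT 0=1 G1=NOT G0=NOT 0=1 G2=G0|G2=0|1=1 G3=NOT G0=NOT 0=1 -> 1111

1111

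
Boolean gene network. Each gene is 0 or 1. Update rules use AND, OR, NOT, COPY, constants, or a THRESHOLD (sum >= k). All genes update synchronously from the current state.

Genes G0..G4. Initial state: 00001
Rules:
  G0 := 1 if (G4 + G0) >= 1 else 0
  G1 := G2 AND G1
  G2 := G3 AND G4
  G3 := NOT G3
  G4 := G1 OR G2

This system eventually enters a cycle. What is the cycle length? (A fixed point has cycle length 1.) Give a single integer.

Step 0: 00001
Step 1: G0=(1+0>=1)=1 G1=G2&G1=0&0=0 G2=G3&G4=0&1=0 G3=NOT G3=NOT 0=1 G4=G1|G2=0|0=0 -> 10010
Step 2: G0=(0+1>=1)=1 G1=G2&G1=0&0=0 G2=G3&G4=1&0=0 G3=NOT G3=NOT 1=0 G4=G1|G2=0|0=0 -> 10000
Step 3: G0=(0+1>=1)=1 G1=G2&G1=0&0=0 G2=G3&G4=0&0=0 G3=NOT G3=NOT 0=1 G4=G1|G2=0|0=0 -> 10010
State from step 3 equals state from step 1 -> cycle length 2

Answer: 2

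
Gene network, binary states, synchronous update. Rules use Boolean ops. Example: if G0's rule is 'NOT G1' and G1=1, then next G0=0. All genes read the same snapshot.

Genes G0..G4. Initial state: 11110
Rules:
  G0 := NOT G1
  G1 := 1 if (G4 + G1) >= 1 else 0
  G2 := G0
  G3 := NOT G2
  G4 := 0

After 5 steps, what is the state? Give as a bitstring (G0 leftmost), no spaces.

Step 1: G0=NOT G1=NOT 1=0 G1=(0+1>=1)=1 G2=G0=1 G3=NOT G2=NOT 1=0 G4=0(const) -> 01100
Step 2: G0=NOT G1=NOT 1=0 G1=(0+1>=1)=1 G2=G0=0 G3=NOT G2=NOT 1=0 G4=0(const) -> 01000
Step 3: G0=NOT G1=NOT 1=0 G1=(0+1>=1)=1 G2=G0=0 G3=NOT G2=NOT 0=1 G4=0(const) -> 01010
Step 4: G0=NOT G1=NOT 1=0 G1=(0+1>=1)=1 G2=G0=0 G3=NOT G2=NOT 0=1 G4=0(const) -> 01010
Step 5: G0=NOT G1=NOT 1=0 G1=(0+1>=1)=1 G2=G0=0 G3=NOT G2=NOT 0=1 G4=0(const) -> 01010

01010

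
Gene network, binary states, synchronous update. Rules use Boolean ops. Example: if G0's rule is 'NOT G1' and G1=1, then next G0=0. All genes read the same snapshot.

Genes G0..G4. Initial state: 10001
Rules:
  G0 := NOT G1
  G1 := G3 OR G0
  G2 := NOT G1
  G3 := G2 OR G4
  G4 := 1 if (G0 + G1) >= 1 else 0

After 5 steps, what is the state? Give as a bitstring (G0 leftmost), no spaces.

Step 1: G0=NOT G1=NOT 0=1 G1=G3|G0=0|1=1 G2=NOT G1=NOT 0=1 G3=G2|G4=0|1=1 G4=(1+0>=1)=1 -> 11111
Step 2: G0=NOT G1=NOT 1=0 G1=G3|G0=1|1=1 G2=NOT G1=NOT 1=0 G3=G2|G4=1|1=1 G4=(1+1>=1)=1 -> 01011
Step 3: G0=NOT G1=NOT 1=0 G1=G3|G0=1|0=1 G2=NOT G1=NOT 1=0 G3=G2|G4=0|1=1 G4=(0+1>=1)=1 -> 01011
Step 4: G0=NOT G1=NOT 1=0 G1=G3|G0=1|0=1 G2=NOT G1=NOT 1=0 G3=G2|G4=0|1=1 G4=(0+1>=1)=1 -> 01011
Step 5: G0=NOT G1=NOT 1=0 G1=G3|G0=1|0=1 G2=NOT G1=NOT 1=0 G3=G2|G4=0|1=1 G4=(0+1>=1)=1 -> 01011

01011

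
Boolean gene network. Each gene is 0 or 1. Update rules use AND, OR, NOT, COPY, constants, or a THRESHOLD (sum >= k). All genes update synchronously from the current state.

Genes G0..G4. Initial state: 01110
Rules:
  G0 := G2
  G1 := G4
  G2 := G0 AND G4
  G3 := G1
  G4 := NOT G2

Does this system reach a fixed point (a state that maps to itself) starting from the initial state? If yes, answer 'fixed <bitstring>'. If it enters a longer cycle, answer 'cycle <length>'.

Step 0: 01110
Step 1: G0=G2=1 G1=G4=0 G2=G0&G4=0&0=0 G3=G1=1 G4=NOT G2=NOT 1=0 -> 10010
Step 2: G0=G2=0 G1=G4=0 G2=G0&G4=1&0=0 G3=G1=0 G4=NOT G2=NOT 0=1 -> 00001
Step 3: G0=G2=0 G1=G4=1 G2=G0&G4=0&1=0 G3=G1=0 G4=NOT G2=NOT 0=1 -> 01001
Step 4: G0=G2=0 G1=G4=1 G2=G0&G4=0&1=0 G3=G1=1 G4=NOT G2=NOT 0=1 -> 01011
Step 5: G0=G2=0 G1=G4=1 G2=G0&G4=0&1=0 G3=G1=1 G4=NOT G2=NOT 0=1 -> 01011
Fixed point reached at step 4: 01011

Answer: fixed 01011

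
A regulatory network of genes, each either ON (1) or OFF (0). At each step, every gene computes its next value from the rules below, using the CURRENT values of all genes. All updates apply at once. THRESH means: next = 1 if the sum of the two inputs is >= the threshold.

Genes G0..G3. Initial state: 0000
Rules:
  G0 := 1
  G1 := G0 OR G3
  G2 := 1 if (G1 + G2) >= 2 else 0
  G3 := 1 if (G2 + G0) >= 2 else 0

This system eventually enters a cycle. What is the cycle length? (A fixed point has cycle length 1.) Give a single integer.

Answer: 1

Derivation:
Step 0: 0000
Step 1: G0=1(const) G1=G0|G3=0|0=0 G2=(0+0>=2)=0 G3=(0+0>=2)=0 -> 1000
Step 2: G0=1(const) G1=G0|G3=1|0=1 G2=(0+0>=2)=0 G3=(0+1>=2)=0 -> 1100
Step 3: G0=1(const) G1=G0|G3=1|0=1 G2=(1+0>=2)=0 G3=(0+1>=2)=0 -> 1100
State from step 3 equals state from step 2 -> cycle length 1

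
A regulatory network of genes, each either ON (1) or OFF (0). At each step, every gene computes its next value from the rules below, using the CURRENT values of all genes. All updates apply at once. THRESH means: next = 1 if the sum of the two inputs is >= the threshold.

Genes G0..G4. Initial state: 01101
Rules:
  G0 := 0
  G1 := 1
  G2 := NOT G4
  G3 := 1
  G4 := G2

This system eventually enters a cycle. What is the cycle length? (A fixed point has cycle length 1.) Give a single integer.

Answer: 4

Derivation:
Step 0: 01101
Step 1: G0=0(const) G1=1(const) G2=NOT G4=NOT 1=0 G3=1(const) G4=G2=1 -> 01011
Step 2: G0=0(const) G1=1(const) G2=NOT G4=NOT 1=0 G3=1(const) G4=G2=0 -> 01010
Step 3: G0=0(const) G1=1(const) G2=NOT G4=NOT 0=1 G3=1(const) G4=G2=0 -> 01110
Step 4: G0=0(const) G1=1(const) G2=NOT G4=NOT 0=1 G3=1(const) G4=G2=1 -> 01111
Step 5: G0=0(const) G1=1(const) G2=NOT G4=NOT 1=0 G3=1(const) G4=G2=1 -> 01011
State from step 5 equals state from step 1 -> cycle length 4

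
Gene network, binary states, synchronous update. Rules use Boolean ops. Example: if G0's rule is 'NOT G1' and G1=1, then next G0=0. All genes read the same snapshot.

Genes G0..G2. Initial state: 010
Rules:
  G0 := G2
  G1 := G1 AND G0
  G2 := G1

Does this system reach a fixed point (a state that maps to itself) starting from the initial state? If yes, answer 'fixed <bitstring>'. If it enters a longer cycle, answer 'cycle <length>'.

Answer: fixed 000

Derivation:
Step 0: 010
Step 1: G0=G2=0 G1=G1&G0=1&0=0 G2=G1=1 -> 001
Step 2: G0=G2=1 G1=G1&G0=0&0=0 G2=G1=0 -> 100
Step 3: G0=G2=0 G1=G1&G0=0&1=0 G2=G1=0 -> 000
Step 4: G0=G2=0 G1=G1&G0=0&0=0 G2=G1=0 -> 000
Fixed point reached at step 3: 000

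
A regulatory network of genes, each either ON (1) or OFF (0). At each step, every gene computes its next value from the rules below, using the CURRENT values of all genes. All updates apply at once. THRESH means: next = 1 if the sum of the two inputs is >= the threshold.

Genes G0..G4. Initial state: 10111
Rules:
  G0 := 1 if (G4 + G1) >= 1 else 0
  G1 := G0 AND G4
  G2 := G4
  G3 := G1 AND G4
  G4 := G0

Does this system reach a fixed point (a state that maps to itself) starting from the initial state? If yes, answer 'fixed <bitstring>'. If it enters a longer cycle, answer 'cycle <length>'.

Answer: fixed 11111

Derivation:
Step 0: 10111
Step 1: G0=(1+0>=1)=1 G1=G0&G4=1&1=1 G2=G4=1 G3=G1&G4=0&1=0 G4=G0=1 -> 11101
Step 2: G0=(1+1>=1)=1 G1=G0&G4=1&1=1 G2=G4=1 G3=G1&G4=1&1=1 G4=G0=1 -> 11111
Step 3: G0=(1+1>=1)=1 G1=G0&G4=1&1=1 G2=G4=1 G3=G1&G4=1&1=1 G4=G0=1 -> 11111
Fixed point reached at step 2: 11111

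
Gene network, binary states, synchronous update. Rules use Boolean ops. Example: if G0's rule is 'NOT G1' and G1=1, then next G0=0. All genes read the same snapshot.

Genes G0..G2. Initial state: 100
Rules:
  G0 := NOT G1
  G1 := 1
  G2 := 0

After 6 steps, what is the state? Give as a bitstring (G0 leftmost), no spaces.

Step 1: G0=NOT G1=NOT 0=1 G1=1(const) G2=0(const) -> 110
Step 2: G0=NOT G1=NOT 1=0 G1=1(const) G2=0(const) -> 010
Step 3: G0=NOT G1=NOT 1=0 G1=1(const) G2=0(const) -> 010
Step 4: G0=NOT G1=NOT 1=0 G1=1(const) G2=0(const) -> 010
Step 5: G0=NOT G1=NOT 1=0 G1=1(const) G2=0(const) -> 010
Step 6: G0=NOT G1=NOT 1=0 G1=1(const) G2=0(const) -> 010

010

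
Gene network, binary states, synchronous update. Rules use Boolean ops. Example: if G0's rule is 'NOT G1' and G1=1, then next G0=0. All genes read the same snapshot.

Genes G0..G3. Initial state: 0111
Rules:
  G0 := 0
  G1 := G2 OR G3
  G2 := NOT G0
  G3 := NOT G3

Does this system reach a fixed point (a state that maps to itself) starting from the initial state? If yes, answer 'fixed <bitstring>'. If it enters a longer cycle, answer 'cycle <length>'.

Step 0: 0111
Step 1: G0=0(const) G1=G2|G3=1|1=1 G2=NOT G0=NOT 0=1 G3=NOT G3=NOT 1=0 -> 0110
Step 2: G0=0(const) G1=G2|G3=1|0=1 G2=NOT G0=NOT 0=1 G3=NOT G3=NOT 0=1 -> 0111
Cycle of length 2 starting at step 0 -> no fixed point

Answer: cycle 2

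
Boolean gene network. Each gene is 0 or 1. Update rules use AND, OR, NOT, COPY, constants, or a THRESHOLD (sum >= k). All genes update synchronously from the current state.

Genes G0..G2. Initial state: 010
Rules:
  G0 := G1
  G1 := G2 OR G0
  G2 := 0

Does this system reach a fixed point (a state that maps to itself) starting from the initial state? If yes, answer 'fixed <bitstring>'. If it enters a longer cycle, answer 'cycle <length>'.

Step 0: 010
Step 1: G0=G1=1 G1=G2|G0=0|0=0 G2=0(const) -> 100
Step 2: G0=G1=0 G1=G2|G0=0|1=1 G2=0(const) -> 010
Cycle of length 2 starting at step 0 -> no fixed point

Answer: cycle 2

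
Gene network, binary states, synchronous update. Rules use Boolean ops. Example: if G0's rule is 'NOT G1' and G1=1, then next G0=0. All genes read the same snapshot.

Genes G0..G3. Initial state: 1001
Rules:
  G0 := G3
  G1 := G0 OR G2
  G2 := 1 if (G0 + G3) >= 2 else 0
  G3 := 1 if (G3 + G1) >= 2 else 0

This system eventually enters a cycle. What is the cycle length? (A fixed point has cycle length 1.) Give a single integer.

Step 0: 1001
Step 1: G0=G3=1 G1=G0|G2=1|0=1 G2=(1+1>=2)=1 G3=(1+0>=2)=0 -> 1110
Step 2: G0=G3=0 G1=G0|G2=1|1=1 G2=(1+0>=2)=0 G3=(0+1>=2)=0 -> 0100
Step 3: G0=G3=0 G1=G0|G2=0|0=0 G2=(0+0>=2)=0 G3=(0+1>=2)=0 -> 0000
Step 4: G0=G3=0 G1=G0|G2=0|0=0 G2=(0+0>=2)=0 G3=(0+0>=2)=0 -> 0000
State from step 4 equals state from step 3 -> cycle length 1

Answer: 1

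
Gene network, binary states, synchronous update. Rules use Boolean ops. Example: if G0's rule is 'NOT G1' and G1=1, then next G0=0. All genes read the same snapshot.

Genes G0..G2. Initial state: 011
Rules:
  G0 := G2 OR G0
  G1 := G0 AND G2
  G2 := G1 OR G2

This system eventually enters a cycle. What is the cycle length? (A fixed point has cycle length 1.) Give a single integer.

Step 0: 011
Step 1: G0=G2|G0=1|0=1 G1=G0&G2=0&1=0 G2=G1|G2=1|1=1 -> 101
Step 2: G0=G2|G0=1|1=1 G1=G0&G2=1&1=1 G2=G1|G2=0|1=1 -> 111
Step 3: G0=G2|G0=1|1=1 G1=G0&G2=1&1=1 G2=G1|G2=1|1=1 -> 111
State from step 3 equals state from step 2 -> cycle length 1

Answer: 1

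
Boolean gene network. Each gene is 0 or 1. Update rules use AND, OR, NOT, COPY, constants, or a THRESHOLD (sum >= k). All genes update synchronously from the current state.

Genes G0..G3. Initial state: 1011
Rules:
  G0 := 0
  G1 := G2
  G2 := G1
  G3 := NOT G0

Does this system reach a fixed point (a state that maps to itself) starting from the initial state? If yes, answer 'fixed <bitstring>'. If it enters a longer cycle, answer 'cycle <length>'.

Step 0: 1011
Step 1: G0=0(const) G1=G2=1 G2=G1=0 G3=NOT G0=NOT 1=0 -> 0100
Step 2: G0=0(const) G1=G2=0 G2=G1=1 G3=NOT G0=NOT 0=1 -> 0011
Step 3: G0=0(const) G1=G2=1 G2=G1=0 G3=NOT G0=NOT 0=1 -> 0101
Step 4: G0=0(const) G1=G2=0 G2=G1=1 G3=NOT G0=NOT 0=1 -> 0011
Cycle of length 2 starting at step 2 -> no fixed point

Answer: cycle 2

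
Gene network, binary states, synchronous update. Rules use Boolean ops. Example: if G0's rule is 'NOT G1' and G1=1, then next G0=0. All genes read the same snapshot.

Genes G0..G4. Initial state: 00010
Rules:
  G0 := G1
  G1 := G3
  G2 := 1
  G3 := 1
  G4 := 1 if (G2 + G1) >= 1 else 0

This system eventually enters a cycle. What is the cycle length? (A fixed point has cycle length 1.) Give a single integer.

Step 0: 00010
Step 1: G0=G1=0 G1=G3=1 G2=1(const) G3=1(const) G4=(0+0>=1)=0 -> 01110
Step 2: G0=G1=1 G1=G3=1 G2=1(const) G3=1(const) G4=(1+1>=1)=1 -> 11111
Step 3: G0=G1=1 G1=G3=1 G2=1(const) G3=1(const) G4=(1+1>=1)=1 -> 11111
State from step 3 equals state from step 2 -> cycle length 1

Answer: 1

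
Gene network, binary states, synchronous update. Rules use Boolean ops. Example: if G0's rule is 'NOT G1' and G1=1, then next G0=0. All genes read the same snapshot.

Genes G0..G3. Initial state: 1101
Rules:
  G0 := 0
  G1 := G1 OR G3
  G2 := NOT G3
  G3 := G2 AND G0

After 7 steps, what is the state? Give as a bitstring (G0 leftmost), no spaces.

Step 1: G0=0(const) G1=G1|G3=1|1=1 G2=NOT G3=NOT 1=0 G3=G2&G0=0&1=0 -> 0100
Step 2: G0=0(const) G1=G1|G3=1|0=1 G2=NOT G3=NOT 0=1 G3=G2&G0=0&0=0 -> 0110
Step 3: G0=0(const) G1=G1|G3=1|0=1 G2=NOT G3=NOT 0=1 G3=G2&G0=1&0=0 -> 0110
Step 4: G0=0(const) G1=G1|G3=1|0=1 G2=NOT G3=NOT 0=1 G3=G2&G0=1&0=0 -> 0110
Step 5: G0=0(const) G1=G1|G3=1|0=1 G2=NOT G3=NOT 0=1 G3=G2&G0=1&0=0 -> 0110
Step 6: G0=0(const) G1=G1|G3=1|0=1 G2=NOT G3=NOT 0=1 G3=G2&G0=1&0=0 -> 0110
Step 7: G0=0(const) G1=G1|G3=1|0=1 G2=NOT G3=NOT 0=1 G3=G2&G0=1&0=0 -> 0110

0110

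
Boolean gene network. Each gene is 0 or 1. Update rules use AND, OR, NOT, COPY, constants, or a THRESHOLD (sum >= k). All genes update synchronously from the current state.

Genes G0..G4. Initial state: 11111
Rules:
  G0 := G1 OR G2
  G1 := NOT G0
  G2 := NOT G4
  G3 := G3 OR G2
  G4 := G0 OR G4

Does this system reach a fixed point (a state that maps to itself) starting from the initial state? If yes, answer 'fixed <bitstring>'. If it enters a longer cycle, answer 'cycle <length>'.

Step 0: 11111
Step 1: G0=G1|G2=1|1=1 G1=NOT G0=NOT 1=0 G2=NOT G4=NOT 1=0 G3=G3|G2=1|1=1 G4=G0|G4=1|1=1 -> 10011
Step 2: G0=G1|G2=0|0=0 G1=NOT G0=NOT 1=0 G2=NOT G4=NOT 1=0 G3=G3|G2=1|0=1 G4=G0|G4=1|1=1 -> 00011
Step 3: G0=G1|G2=0|0=0 G1=NOT G0=NOT 0=1 G2=NOT G4=NOT 1=0 G3=G3|G2=1|0=1 G4=G0|G4=0|1=1 -> 01011
Step 4: G0=G1|G2=1|0=1 G1=NOT G0=NOT 0=1 G2=NOT G4=NOT 1=0 G3=G3|G2=1|0=1 G4=G0|G4=0|1=1 -> 11011
Step 5: G0=G1|G2=1|0=1 G1=NOT G0=NOT 1=0 G2=NOT G4=NOT 1=0 G3=G3|G2=1|0=1 G4=G0|G4=1|1=1 -> 10011
Cycle of length 4 starting at step 1 -> no fixed point

Answer: cycle 4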